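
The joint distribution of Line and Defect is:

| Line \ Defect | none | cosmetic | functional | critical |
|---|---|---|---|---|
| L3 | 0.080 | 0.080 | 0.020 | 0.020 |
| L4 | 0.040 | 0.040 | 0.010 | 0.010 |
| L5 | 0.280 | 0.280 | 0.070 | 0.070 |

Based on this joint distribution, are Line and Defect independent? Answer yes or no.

Every cell satisfies P(Line,Defect) = P(Line)·P(Defect). For instance P(Line=L3) = 0.200, P(Defect=none) = 0.400, and 0.200×0.400 = 0.080 matches the joint entry. So Line and Defect are independent.

yes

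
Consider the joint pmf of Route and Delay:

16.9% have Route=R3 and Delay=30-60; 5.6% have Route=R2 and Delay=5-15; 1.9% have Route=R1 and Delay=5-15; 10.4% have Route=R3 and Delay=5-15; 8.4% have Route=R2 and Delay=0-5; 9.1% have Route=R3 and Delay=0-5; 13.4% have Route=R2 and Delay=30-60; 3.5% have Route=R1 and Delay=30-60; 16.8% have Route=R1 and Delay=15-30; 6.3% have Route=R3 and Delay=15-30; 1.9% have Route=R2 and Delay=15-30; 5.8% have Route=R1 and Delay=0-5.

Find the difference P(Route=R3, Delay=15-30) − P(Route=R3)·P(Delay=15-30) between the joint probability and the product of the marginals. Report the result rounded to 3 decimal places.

P(Route=R3) = 0.091 + 0.104 + 0.063 + 0.169 = 0.427.
P(Delay=15-30) = 0.168 + 0.019 + 0.063 = 0.250.
P(Route=R3, Delay=15-30) − P(Route=R3)P(Delay=15-30) = 0.063 − 0.427×0.250 = -0.044.

-0.044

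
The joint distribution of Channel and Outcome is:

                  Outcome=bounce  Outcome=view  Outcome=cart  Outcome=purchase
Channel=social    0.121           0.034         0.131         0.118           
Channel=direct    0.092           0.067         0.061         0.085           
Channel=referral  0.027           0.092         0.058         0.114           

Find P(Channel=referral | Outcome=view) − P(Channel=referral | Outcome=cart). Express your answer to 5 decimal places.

0.24468

P(Outcome=view) = 0.034 + 0.067 + 0.092 = 0.193; P(Channel=referral | Outcome=view) = 0.092/0.193 = 0.476684.
P(Outcome=cart) = 0.131 + 0.061 + 0.058 = 0.250; P(Channel=referral | Outcome=cart) = 0.058/0.250 = 0.232000.
Difference = 0.24468.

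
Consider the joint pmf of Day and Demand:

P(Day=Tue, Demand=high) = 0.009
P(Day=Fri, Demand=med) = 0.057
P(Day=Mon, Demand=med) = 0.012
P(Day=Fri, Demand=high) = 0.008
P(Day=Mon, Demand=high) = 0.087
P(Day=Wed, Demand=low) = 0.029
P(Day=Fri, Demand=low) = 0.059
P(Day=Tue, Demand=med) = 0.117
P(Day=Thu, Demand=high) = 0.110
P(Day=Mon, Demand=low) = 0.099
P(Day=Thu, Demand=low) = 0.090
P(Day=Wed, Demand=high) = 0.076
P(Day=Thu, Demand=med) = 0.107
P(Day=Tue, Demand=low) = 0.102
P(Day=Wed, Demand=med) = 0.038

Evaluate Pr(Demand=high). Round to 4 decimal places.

0.2900

P(Demand=high) = 0.087 + 0.009 + 0.076 + 0.110 + 0.008 = 0.290.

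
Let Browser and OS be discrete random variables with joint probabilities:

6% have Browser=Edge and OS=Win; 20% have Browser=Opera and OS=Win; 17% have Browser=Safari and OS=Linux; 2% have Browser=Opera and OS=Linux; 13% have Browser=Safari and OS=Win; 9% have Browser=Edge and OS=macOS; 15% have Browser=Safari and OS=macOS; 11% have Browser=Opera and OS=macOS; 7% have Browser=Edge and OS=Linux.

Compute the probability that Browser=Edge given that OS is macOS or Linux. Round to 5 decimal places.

P(OS=macOS) = 0.15 + 0.09 + 0.11 = 0.35.
P(OS=Linux) = 0.17 + 0.07 + 0.02 = 0.26.
P(OS ∈ {macOS, Linux}) = 0.35 + 0.26 = 0.61; P(Browser=Edge, OS ∈ {macOS, Linux}) = 0.09 + 0.07 = 0.16.
P(Browser=Edge | OS ∈ {macOS, Linux}) = 0.16/0.61 = 0.26230.

0.26230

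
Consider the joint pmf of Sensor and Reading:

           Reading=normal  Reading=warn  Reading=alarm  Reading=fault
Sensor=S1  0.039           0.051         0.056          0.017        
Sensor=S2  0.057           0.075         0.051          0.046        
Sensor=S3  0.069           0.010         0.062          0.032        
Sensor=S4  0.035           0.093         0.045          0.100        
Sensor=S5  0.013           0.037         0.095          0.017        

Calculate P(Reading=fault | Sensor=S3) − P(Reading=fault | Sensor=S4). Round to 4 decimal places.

-0.1813

P(Sensor=S3) = 0.069 + 0.010 + 0.062 + 0.032 = 0.173; P(Reading=fault | Sensor=S3) = 0.032/0.173 = 0.18497.
P(Sensor=S4) = 0.035 + 0.093 + 0.045 + 0.100 = 0.273; P(Reading=fault | Sensor=S4) = 0.100/0.273 = 0.36630.
Difference = -0.1813.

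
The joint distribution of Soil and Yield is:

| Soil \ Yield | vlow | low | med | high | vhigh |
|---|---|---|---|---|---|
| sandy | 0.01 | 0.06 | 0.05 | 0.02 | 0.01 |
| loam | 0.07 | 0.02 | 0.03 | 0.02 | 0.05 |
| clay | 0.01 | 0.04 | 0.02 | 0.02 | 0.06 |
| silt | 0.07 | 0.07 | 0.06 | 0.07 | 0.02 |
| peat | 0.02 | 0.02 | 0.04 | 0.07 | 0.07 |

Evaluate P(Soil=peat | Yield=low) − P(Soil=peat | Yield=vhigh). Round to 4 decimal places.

P(Yield=low) = 0.06 + 0.02 + 0.04 + 0.07 + 0.02 = 0.21; P(Soil=peat | Yield=low) = 0.02/0.21 = 0.09524.
P(Yield=vhigh) = 0.01 + 0.05 + 0.06 + 0.02 + 0.07 = 0.21; P(Soil=peat | Yield=vhigh) = 0.07/0.21 = 0.33333.
Difference = -0.2381.

-0.2381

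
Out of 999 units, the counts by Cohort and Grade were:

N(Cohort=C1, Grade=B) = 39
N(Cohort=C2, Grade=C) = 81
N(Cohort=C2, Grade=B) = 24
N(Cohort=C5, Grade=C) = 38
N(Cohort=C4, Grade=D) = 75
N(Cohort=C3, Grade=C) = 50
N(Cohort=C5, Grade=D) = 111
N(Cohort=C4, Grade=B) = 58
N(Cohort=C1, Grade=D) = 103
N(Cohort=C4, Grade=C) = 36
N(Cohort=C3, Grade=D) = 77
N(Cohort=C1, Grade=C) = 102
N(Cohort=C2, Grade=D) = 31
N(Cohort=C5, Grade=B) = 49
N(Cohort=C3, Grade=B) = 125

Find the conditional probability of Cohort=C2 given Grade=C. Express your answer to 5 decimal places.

0.26384

Total with Grade=C: 102 + 81 + 50 + 36 + 38 = 307.
P(Cohort=C2 | Grade=C) = 81/307 = 0.26384.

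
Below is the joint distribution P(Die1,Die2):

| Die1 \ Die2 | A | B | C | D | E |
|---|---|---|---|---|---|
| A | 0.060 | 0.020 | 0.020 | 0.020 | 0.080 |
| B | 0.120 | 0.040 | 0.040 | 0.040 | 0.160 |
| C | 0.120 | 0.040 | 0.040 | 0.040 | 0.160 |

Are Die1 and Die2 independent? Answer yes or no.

Every cell satisfies P(Die1,Die2) = P(Die1)·P(Die2). For instance P(Die1=B) = 0.400, P(Die2=D) = 0.100, and 0.400×0.100 = 0.040 matches the joint entry. So Die1 and Die2 are independent.

yes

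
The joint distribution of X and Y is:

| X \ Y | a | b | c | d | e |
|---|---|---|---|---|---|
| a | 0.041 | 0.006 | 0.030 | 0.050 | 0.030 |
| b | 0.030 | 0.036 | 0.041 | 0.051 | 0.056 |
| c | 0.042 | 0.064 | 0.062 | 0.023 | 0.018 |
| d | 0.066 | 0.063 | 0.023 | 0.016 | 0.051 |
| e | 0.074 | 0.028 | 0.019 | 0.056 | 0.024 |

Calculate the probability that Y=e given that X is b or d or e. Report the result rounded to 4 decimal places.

0.2066

P(X=b) = 0.030 + 0.036 + 0.041 + 0.051 + 0.056 = 0.214.
P(X=d) = 0.066 + 0.063 + 0.023 + 0.016 + 0.051 = 0.219.
P(X=e) = 0.074 + 0.028 + 0.019 + 0.056 + 0.024 = 0.201.
P(X ∈ {b, d, e}) = 0.214 + 0.219 + 0.201 = 0.634; P(Y=e, X ∈ {b, d, e}) = 0.056 + 0.051 + 0.024 = 0.131.
P(Y=e | X ∈ {b, d, e}) = 0.131/0.634 = 0.2066.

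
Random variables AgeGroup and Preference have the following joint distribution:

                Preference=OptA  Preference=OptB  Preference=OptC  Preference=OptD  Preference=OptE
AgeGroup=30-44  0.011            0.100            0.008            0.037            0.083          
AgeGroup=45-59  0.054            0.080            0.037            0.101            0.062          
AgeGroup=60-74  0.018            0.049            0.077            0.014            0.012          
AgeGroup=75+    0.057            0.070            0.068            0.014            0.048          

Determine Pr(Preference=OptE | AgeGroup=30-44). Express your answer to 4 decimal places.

0.3473

P(AgeGroup=30-44) = 0.011 + 0.100 + 0.008 + 0.037 + 0.083 = 0.239.
P(Preference=OptE | AgeGroup=30-44) = 0.083/0.239 = 0.3473.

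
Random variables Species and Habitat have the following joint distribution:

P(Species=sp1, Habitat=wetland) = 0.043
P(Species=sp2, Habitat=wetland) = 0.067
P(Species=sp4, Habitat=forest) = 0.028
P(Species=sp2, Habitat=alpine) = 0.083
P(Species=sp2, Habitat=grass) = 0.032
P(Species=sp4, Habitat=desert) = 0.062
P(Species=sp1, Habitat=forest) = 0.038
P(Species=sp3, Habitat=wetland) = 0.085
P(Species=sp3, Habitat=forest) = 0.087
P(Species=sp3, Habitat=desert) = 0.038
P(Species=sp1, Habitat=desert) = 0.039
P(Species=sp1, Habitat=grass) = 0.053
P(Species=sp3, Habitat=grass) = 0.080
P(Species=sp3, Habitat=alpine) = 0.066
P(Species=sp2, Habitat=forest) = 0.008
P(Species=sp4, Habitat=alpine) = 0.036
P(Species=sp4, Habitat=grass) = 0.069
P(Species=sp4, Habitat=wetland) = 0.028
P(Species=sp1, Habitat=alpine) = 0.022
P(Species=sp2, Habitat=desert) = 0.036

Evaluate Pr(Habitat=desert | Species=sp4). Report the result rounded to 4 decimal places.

P(Species=sp4) = 0.028 + 0.069 + 0.028 + 0.062 + 0.036 = 0.223.
P(Habitat=desert | Species=sp4) = 0.062/0.223 = 0.2780.

0.2780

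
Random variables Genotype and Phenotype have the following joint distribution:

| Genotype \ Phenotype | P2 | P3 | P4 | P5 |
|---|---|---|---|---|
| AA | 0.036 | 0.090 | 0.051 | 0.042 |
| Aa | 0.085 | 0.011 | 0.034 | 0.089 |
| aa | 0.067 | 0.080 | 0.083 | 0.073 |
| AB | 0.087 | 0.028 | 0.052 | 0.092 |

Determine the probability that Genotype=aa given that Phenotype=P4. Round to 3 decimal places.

P(Phenotype=P4) = 0.051 + 0.034 + 0.083 + 0.052 = 0.220.
P(Genotype=aa | Phenotype=P4) = 0.083/0.220 = 0.377.

0.377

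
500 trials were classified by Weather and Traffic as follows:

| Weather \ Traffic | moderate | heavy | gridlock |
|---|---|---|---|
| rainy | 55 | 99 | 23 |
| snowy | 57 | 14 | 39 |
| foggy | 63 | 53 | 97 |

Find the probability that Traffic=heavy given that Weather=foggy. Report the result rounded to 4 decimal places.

Total with Weather=foggy: 63 + 53 + 97 = 213.
P(Traffic=heavy | Weather=foggy) = 53/213 = 0.2488.

0.2488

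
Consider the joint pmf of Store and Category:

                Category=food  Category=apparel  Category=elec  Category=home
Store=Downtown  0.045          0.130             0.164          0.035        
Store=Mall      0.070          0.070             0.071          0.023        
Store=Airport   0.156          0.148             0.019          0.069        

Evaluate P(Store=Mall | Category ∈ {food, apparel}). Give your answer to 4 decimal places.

0.2262

P(Category=food) = 0.045 + 0.070 + 0.156 = 0.271.
P(Category=apparel) = 0.130 + 0.070 + 0.148 = 0.348.
P(Category ∈ {food, apparel}) = 0.271 + 0.348 = 0.619; P(Store=Mall, Category ∈ {food, apparel}) = 0.070 + 0.070 = 0.140.
P(Store=Mall | Category ∈ {food, apparel}) = 0.140/0.619 = 0.2262.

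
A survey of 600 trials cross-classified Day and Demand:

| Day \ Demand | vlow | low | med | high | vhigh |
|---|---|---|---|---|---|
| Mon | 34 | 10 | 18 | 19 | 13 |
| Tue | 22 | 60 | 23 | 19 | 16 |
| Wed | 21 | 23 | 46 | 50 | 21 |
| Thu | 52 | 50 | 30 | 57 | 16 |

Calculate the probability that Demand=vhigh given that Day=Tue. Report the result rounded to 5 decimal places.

Total with Day=Tue: 22 + 60 + 23 + 19 + 16 = 140.
P(Demand=vhigh | Day=Tue) = 16/140 = 0.11429.

0.11429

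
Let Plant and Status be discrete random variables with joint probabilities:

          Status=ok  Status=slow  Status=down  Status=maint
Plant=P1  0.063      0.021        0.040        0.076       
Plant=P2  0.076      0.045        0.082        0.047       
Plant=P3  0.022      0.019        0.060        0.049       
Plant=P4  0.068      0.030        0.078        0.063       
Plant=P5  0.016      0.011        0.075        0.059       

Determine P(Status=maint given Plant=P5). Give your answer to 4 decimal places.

0.3665

P(Plant=P5) = 0.016 + 0.011 + 0.075 + 0.059 = 0.161.
P(Status=maint | Plant=P5) = 0.059/0.161 = 0.3665.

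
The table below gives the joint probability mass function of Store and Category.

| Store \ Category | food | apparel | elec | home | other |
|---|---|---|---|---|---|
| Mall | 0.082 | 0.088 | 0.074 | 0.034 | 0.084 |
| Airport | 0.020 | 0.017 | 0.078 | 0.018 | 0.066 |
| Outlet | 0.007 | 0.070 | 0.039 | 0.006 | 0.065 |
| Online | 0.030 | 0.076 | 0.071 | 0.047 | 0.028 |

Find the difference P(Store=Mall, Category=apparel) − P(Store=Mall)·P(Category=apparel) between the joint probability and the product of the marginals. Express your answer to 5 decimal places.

P(Store=Mall) = 0.082 + 0.088 + 0.074 + 0.034 + 0.084 = 0.362.
P(Category=apparel) = 0.088 + 0.017 + 0.070 + 0.076 = 0.251.
P(Store=Mall, Category=apparel) − P(Store=Mall)P(Category=apparel) = 0.088 − 0.362×0.251 = -0.00286.

-0.00286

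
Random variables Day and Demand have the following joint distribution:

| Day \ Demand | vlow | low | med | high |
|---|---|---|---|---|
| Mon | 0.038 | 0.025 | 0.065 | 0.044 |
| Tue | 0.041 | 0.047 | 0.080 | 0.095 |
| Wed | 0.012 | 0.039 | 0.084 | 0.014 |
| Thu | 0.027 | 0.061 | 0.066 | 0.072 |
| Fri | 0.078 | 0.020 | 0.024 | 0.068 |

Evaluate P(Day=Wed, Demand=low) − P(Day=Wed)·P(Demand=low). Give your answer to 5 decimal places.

P(Day=Wed) = 0.012 + 0.039 + 0.084 + 0.014 = 0.149.
P(Demand=low) = 0.025 + 0.047 + 0.039 + 0.061 + 0.020 = 0.192.
P(Day=Wed, Demand=low) − P(Day=Wed)P(Demand=low) = 0.039 − 0.149×0.192 = 0.01039.

0.01039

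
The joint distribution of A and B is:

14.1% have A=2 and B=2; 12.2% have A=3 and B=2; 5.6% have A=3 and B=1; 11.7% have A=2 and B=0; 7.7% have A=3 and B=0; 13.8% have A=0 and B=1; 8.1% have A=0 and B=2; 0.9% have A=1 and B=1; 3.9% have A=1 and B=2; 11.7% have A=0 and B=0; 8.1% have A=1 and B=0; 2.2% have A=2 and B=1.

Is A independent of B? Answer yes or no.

P(A=0) = 0.336 and P(B=1) = 0.225, so their product is 0.07560, but P(A=0, B=1) = 0.138. Since these differ, A and B are not independent.

no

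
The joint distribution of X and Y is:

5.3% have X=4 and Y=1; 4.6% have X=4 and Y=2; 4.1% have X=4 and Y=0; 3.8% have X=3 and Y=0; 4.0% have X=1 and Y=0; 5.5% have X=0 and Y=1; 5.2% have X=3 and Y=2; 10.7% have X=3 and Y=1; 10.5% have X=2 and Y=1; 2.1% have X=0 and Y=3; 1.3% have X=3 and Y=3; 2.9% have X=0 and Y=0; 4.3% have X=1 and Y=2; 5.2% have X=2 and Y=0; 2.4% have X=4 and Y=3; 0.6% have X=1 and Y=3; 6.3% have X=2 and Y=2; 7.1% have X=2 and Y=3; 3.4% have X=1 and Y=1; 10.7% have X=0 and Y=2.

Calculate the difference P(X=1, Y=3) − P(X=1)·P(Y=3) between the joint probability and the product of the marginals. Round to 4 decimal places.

-0.0106

P(X=1) = 0.040 + 0.034 + 0.043 + 0.006 = 0.123.
P(Y=3) = 0.021 + 0.006 + 0.071 + 0.013 + 0.024 = 0.135.
P(X=1, Y=3) − P(X=1)P(Y=3) = 0.006 − 0.123×0.135 = -0.0106.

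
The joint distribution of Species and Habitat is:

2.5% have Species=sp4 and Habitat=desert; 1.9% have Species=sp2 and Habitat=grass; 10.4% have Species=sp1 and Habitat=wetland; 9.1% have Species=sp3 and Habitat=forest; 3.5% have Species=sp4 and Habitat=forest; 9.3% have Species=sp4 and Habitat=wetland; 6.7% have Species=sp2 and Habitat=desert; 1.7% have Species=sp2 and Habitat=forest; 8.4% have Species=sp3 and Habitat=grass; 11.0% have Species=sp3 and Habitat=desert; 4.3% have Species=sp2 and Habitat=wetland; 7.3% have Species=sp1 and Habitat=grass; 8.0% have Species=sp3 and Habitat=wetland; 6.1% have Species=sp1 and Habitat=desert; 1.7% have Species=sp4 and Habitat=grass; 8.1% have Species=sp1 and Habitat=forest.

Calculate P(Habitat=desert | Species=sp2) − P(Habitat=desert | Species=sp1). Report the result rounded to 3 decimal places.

0.268

P(Species=sp2) = 0.017 + 0.019 + 0.043 + 0.067 = 0.146; P(Habitat=desert | Species=sp2) = 0.067/0.146 = 0.4589.
P(Species=sp1) = 0.081 + 0.073 + 0.104 + 0.061 = 0.319; P(Habitat=desert | Species=sp1) = 0.061/0.319 = 0.1912.
Difference = 0.268.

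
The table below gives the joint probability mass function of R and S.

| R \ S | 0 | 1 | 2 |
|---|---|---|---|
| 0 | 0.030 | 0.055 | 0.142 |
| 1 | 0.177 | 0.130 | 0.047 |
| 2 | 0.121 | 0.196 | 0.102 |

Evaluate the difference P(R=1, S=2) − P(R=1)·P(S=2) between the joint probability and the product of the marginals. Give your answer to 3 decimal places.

P(R=1) = 0.177 + 0.130 + 0.047 = 0.354.
P(S=2) = 0.142 + 0.047 + 0.102 = 0.291.
P(R=1, S=2) − P(R=1)P(S=2) = 0.047 − 0.354×0.291 = -0.056.

-0.056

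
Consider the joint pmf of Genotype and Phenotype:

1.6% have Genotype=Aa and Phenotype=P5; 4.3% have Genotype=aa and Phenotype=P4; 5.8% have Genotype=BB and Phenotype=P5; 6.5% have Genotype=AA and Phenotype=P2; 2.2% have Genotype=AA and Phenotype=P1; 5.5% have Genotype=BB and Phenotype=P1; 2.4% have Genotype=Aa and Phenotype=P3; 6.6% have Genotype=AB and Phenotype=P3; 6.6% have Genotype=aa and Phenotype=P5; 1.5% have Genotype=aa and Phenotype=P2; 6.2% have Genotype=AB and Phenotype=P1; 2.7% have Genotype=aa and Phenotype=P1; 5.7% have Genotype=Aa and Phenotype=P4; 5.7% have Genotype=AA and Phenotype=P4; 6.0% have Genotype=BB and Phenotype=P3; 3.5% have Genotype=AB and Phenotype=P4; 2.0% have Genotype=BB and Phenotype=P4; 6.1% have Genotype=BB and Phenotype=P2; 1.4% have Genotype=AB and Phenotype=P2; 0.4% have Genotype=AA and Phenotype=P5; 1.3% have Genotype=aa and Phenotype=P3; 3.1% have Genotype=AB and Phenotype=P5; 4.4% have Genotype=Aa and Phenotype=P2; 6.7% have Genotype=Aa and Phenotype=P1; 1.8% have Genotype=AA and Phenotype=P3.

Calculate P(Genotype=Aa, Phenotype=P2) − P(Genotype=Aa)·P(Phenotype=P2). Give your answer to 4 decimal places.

P(Genotype=Aa) = 0.067 + 0.044 + 0.024 + 0.057 + 0.016 = 0.208.
P(Phenotype=P2) = 0.065 + 0.044 + 0.015 + 0.014 + 0.061 = 0.199.
P(Genotype=Aa, Phenotype=P2) − P(Genotype=Aa)P(Phenotype=P2) = 0.044 − 0.208×0.199 = 0.0026.

0.0026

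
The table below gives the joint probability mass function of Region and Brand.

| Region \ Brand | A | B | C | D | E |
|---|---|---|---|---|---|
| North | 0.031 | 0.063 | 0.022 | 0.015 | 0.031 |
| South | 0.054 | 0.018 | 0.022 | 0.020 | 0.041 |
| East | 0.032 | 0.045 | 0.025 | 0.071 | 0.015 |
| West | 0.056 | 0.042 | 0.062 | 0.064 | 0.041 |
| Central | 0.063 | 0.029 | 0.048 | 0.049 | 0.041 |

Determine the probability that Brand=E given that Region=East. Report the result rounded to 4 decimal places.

P(Region=East) = 0.032 + 0.045 + 0.025 + 0.071 + 0.015 = 0.188.
P(Brand=E | Region=East) = 0.015/0.188 = 0.0798.

0.0798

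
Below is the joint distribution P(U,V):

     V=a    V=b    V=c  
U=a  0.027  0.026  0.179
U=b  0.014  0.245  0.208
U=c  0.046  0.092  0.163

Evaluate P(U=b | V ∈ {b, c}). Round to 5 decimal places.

P(V=b) = 0.026 + 0.245 + 0.092 = 0.363.
P(V=c) = 0.179 + 0.208 + 0.163 = 0.550.
P(V ∈ {b, c}) = 0.363 + 0.550 = 0.913; P(U=b, V ∈ {b, c}) = 0.245 + 0.208 = 0.453.
P(U=b | V ∈ {b, c}) = 0.453/0.913 = 0.49617.

0.49617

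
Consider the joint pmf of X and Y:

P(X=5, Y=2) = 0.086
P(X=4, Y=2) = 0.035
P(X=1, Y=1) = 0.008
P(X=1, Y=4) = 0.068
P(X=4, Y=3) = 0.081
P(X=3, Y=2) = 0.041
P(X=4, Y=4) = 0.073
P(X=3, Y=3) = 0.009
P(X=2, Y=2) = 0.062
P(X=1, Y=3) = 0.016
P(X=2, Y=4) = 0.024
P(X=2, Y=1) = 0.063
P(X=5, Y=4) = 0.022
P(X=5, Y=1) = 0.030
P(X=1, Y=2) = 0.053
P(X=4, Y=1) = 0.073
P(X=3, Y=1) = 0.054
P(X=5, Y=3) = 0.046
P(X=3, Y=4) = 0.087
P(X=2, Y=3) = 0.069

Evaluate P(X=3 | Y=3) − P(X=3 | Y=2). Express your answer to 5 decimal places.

-0.10729

P(Y=3) = 0.016 + 0.069 + 0.009 + 0.081 + 0.046 = 0.221; P(X=3 | Y=3) = 0.009/0.221 = 0.040724.
P(Y=2) = 0.053 + 0.062 + 0.041 + 0.035 + 0.086 = 0.277; P(X=3 | Y=2) = 0.041/0.277 = 0.148014.
Difference = -0.10729.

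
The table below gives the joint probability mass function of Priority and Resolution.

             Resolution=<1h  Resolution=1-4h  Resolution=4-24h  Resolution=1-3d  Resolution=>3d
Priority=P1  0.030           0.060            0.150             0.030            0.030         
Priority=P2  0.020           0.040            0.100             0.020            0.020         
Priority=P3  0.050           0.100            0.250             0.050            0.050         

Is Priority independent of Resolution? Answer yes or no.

Every cell satisfies P(Priority,Resolution) = P(Priority)·P(Resolution). For instance P(Priority=P3) = 0.500, P(Resolution=<1h) = 0.100, and 0.500×0.100 = 0.050 matches the joint entry. So Priority and Resolution are independent.

yes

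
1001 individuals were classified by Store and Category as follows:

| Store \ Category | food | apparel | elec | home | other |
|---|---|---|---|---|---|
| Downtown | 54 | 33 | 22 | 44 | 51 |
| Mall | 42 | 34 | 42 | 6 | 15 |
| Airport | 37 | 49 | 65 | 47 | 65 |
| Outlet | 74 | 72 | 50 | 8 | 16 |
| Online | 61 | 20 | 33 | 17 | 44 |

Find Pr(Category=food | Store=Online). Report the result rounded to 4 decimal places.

Total with Store=Online: 61 + 20 + 33 + 17 + 44 = 175.
P(Category=food | Store=Online) = 61/175 = 0.3486.

0.3486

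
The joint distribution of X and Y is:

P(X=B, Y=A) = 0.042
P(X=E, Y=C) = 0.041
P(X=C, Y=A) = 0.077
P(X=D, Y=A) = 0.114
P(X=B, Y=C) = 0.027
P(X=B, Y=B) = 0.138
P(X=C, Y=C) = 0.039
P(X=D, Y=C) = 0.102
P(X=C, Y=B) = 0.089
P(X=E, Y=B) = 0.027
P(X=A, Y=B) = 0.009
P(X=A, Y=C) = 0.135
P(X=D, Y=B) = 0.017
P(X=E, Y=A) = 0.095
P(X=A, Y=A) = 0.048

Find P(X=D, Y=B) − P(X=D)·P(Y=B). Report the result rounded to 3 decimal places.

P(X=D) = 0.114 + 0.017 + 0.102 = 0.233.
P(Y=B) = 0.009 + 0.138 + 0.089 + 0.017 + 0.027 = 0.280.
P(X=D, Y=B) − P(X=D)P(Y=B) = 0.017 − 0.233×0.280 = -0.048.

-0.048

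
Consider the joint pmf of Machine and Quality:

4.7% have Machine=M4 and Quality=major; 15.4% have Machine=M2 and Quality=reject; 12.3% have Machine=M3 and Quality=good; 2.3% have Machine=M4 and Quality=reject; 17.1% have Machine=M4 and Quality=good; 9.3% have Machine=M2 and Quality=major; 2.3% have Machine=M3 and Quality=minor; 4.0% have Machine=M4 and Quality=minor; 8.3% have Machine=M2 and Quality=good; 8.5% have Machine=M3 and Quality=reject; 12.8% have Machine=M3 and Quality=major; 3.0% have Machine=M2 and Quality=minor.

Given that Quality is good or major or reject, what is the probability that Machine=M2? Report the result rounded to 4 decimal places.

0.3638

P(Quality=good) = 0.083 + 0.123 + 0.171 = 0.377.
P(Quality=major) = 0.093 + 0.128 + 0.047 = 0.268.
P(Quality=reject) = 0.154 + 0.085 + 0.023 = 0.262.
P(Quality ∈ {good, major, reject}) = 0.377 + 0.268 + 0.262 = 0.907; P(Machine=M2, Quality ∈ {good, major, reject}) = 0.083 + 0.093 + 0.154 = 0.330.
P(Machine=M2 | Quality ∈ {good, major, reject}) = 0.330/0.907 = 0.3638.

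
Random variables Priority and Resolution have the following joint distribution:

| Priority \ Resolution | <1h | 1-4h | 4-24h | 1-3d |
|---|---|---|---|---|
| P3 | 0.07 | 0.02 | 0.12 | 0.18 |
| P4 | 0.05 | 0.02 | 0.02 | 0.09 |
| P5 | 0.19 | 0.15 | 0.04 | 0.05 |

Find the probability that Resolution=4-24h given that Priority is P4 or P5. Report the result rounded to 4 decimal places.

0.0984

P(Priority=P4) = 0.05 + 0.02 + 0.02 + 0.09 = 0.18.
P(Priority=P5) = 0.19 + 0.15 + 0.04 + 0.05 = 0.43.
P(Priority ∈ {P4, P5}) = 0.18 + 0.43 = 0.61; P(Resolution=4-24h, Priority ∈ {P4, P5}) = 0.02 + 0.04 = 0.06.
P(Resolution=4-24h | Priority ∈ {P4, P5}) = 0.06/0.61 = 0.0984.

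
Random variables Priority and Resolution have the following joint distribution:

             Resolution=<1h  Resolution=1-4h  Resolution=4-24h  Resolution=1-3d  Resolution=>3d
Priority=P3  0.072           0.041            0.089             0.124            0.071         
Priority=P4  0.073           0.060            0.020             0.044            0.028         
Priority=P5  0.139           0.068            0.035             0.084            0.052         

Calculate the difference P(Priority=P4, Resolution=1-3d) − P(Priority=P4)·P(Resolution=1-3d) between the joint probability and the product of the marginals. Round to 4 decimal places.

-0.0127

P(Priority=P4) = 0.073 + 0.060 + 0.020 + 0.044 + 0.028 = 0.225.
P(Resolution=1-3d) = 0.124 + 0.044 + 0.084 = 0.252.
P(Priority=P4, Resolution=1-3d) − P(Priority=P4)P(Resolution=1-3d) = 0.044 − 0.225×0.252 = -0.0127.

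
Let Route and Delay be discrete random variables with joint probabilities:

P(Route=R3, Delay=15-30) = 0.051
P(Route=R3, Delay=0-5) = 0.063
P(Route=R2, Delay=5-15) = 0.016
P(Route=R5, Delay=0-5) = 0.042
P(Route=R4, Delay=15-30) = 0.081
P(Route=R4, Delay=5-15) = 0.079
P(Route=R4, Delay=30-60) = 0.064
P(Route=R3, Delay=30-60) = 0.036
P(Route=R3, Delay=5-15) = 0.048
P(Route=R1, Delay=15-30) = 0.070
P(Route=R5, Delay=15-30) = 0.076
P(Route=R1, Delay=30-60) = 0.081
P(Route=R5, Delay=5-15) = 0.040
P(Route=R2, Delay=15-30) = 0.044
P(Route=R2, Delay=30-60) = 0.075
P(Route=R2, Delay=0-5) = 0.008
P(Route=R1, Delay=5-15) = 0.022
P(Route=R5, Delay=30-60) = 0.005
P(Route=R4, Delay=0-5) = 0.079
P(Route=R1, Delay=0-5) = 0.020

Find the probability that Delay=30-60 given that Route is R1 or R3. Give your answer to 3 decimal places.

0.299

P(Route=R1) = 0.020 + 0.022 + 0.070 + 0.081 = 0.193.
P(Route=R3) = 0.063 + 0.048 + 0.051 + 0.036 = 0.198.
P(Route ∈ {R1, R3}) = 0.193 + 0.198 = 0.391; P(Delay=30-60, Route ∈ {R1, R3}) = 0.081 + 0.036 = 0.117.
P(Delay=30-60 | Route ∈ {R1, R3}) = 0.117/0.391 = 0.299.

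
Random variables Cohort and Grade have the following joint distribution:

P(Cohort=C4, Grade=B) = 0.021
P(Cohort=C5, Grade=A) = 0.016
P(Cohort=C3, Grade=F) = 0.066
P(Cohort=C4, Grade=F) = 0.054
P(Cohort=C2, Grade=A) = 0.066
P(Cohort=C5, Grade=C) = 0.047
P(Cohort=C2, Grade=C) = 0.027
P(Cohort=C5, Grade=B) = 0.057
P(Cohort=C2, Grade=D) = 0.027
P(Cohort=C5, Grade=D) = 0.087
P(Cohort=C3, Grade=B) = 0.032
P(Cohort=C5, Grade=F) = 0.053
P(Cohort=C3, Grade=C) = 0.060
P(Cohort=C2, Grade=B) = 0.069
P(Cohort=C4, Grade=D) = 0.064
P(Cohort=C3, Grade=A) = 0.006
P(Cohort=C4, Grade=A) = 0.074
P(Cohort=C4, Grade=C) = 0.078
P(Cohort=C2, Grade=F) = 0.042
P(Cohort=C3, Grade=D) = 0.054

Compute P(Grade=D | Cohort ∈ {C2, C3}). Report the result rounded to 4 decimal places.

0.1804

P(Cohort=C2) = 0.066 + 0.069 + 0.027 + 0.027 + 0.042 = 0.231.
P(Cohort=C3) = 0.006 + 0.032 + 0.060 + 0.054 + 0.066 = 0.218.
P(Cohort ∈ {C2, C3}) = 0.231 + 0.218 = 0.449; P(Grade=D, Cohort ∈ {C2, C3}) = 0.027 + 0.054 = 0.081.
P(Grade=D | Cohort ∈ {C2, C3}) = 0.081/0.449 = 0.1804.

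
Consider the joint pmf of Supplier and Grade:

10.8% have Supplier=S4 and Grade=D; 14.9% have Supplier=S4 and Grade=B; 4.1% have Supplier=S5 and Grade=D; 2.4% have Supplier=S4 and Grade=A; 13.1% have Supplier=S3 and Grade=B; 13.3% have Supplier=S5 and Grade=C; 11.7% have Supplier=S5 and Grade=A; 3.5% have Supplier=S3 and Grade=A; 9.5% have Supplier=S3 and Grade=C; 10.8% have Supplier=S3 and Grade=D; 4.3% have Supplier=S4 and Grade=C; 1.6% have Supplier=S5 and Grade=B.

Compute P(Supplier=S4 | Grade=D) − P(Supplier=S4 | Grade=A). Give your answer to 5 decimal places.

0.28387

P(Grade=D) = 0.108 + 0.108 + 0.041 = 0.257; P(Supplier=S4 | Grade=D) = 0.108/0.257 = 0.420233.
P(Grade=A) = 0.035 + 0.024 + 0.117 = 0.176; P(Supplier=S4 | Grade=A) = 0.024/0.176 = 0.136364.
Difference = 0.28387.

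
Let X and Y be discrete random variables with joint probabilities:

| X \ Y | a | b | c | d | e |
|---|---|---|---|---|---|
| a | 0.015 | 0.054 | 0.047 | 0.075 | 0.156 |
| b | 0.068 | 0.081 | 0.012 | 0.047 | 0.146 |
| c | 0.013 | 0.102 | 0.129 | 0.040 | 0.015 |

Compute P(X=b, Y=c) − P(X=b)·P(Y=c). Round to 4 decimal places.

-0.0546

P(X=b) = 0.068 + 0.081 + 0.012 + 0.047 + 0.146 = 0.354.
P(Y=c) = 0.047 + 0.012 + 0.129 = 0.188.
P(X=b, Y=c) − P(X=b)P(Y=c) = 0.012 − 0.354×0.188 = -0.0546.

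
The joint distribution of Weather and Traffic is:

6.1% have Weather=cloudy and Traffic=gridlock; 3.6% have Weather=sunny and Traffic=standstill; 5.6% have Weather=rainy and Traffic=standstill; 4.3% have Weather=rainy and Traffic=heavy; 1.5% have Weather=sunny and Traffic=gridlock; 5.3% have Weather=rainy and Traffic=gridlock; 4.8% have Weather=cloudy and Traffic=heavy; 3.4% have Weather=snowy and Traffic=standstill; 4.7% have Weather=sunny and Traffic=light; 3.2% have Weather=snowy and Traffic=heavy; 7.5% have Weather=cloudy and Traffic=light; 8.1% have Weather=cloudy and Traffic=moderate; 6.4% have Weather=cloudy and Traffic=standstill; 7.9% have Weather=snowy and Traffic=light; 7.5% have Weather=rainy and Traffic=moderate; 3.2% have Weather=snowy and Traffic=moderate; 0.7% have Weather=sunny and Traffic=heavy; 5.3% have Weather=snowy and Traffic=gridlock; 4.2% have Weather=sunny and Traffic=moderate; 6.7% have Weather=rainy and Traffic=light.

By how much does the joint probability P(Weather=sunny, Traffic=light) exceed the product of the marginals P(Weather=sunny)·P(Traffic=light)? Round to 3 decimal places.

0.008

P(Weather=sunny) = 0.047 + 0.042 + 0.007 + 0.015 + 0.036 = 0.147.
P(Traffic=light) = 0.047 + 0.075 + 0.067 + 0.079 = 0.268.
P(Weather=sunny, Traffic=light) − P(Weather=sunny)P(Traffic=light) = 0.047 − 0.147×0.268 = 0.008.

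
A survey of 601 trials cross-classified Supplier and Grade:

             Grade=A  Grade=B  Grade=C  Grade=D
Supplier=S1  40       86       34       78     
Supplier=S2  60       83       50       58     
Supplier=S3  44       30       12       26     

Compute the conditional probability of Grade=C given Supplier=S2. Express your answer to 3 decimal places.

Total with Supplier=S2: 60 + 83 + 50 + 58 = 251.
P(Grade=C | Supplier=S2) = 50/251 = 0.199.

0.199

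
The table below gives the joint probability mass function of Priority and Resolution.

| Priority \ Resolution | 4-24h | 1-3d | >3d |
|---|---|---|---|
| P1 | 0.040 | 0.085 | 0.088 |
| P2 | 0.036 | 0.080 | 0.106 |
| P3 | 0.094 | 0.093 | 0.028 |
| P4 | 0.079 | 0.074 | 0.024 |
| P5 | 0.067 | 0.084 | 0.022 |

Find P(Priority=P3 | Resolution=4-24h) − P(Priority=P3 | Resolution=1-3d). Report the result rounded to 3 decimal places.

0.074

P(Resolution=4-24h) = 0.040 + 0.036 + 0.094 + 0.079 + 0.067 = 0.316; P(Priority=P3 | Resolution=4-24h) = 0.094/0.316 = 0.2975.
P(Resolution=1-3d) = 0.085 + 0.080 + 0.093 + 0.074 + 0.084 = 0.416; P(Priority=P3 | Resolution=1-3d) = 0.093/0.416 = 0.2236.
Difference = 0.074.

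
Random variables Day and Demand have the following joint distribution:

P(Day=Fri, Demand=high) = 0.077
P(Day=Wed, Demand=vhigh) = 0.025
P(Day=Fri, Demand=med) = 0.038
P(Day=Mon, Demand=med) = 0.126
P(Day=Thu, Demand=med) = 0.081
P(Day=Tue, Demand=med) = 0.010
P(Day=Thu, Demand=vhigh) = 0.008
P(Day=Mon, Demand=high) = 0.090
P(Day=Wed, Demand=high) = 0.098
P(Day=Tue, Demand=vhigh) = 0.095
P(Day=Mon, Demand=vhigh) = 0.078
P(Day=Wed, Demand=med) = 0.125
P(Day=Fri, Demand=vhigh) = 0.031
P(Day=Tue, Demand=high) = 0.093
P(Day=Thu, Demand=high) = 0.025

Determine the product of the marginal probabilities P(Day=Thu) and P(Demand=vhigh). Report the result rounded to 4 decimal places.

0.0270

P(Day=Thu) = 0.081 + 0.025 + 0.008 = 0.114.
P(Demand=vhigh) = 0.078 + 0.095 + 0.025 + 0.008 + 0.031 = 0.237.
Product: 0.114 × 0.237 = 0.0270.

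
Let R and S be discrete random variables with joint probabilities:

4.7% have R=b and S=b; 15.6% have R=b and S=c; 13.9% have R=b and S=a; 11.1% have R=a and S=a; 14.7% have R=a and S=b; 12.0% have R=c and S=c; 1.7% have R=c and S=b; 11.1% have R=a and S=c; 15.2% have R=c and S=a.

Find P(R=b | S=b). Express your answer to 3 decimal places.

P(S=b) = 0.147 + 0.047 + 0.017 = 0.211.
P(R=b | S=b) = 0.047/0.211 = 0.223.

0.223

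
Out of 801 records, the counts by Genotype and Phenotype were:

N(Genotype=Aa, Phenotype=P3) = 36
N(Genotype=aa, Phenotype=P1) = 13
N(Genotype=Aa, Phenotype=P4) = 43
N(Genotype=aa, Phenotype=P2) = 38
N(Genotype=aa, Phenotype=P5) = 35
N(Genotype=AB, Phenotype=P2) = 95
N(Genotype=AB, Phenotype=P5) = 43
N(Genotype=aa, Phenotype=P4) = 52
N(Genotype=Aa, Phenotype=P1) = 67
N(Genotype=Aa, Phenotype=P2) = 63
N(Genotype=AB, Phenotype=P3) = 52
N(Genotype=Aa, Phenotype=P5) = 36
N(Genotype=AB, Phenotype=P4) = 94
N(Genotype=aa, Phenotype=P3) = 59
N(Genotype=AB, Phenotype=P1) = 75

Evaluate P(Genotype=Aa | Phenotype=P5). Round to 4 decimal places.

Total with Phenotype=P5: 36 + 35 + 43 = 114.
P(Genotype=Aa | Phenotype=P5) = 36/114 = 0.3158.

0.3158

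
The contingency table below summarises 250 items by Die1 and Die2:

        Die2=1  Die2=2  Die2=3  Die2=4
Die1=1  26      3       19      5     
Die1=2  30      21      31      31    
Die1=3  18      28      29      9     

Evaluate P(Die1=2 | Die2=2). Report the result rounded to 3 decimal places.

0.404

Total with Die2=2: 3 + 21 + 28 = 52.
P(Die1=2 | Die2=2) = 21/52 = 0.404.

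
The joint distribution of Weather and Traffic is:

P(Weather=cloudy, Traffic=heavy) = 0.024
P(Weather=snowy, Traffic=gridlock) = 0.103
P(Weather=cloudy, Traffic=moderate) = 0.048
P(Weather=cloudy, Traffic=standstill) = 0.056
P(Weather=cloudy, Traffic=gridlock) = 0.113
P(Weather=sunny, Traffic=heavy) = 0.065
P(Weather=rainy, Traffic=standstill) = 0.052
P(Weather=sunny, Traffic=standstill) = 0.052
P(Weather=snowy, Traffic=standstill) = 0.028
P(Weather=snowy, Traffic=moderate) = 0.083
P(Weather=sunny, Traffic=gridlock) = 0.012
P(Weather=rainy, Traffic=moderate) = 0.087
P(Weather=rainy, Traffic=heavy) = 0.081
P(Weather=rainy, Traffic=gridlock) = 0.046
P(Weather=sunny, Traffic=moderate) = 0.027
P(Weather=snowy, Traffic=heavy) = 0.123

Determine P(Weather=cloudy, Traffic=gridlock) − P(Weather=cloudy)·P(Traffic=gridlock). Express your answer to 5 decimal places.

0.04697

P(Weather=cloudy) = 0.048 + 0.024 + 0.113 + 0.056 = 0.241.
P(Traffic=gridlock) = 0.012 + 0.113 + 0.046 + 0.103 = 0.274.
P(Weather=cloudy, Traffic=gridlock) − P(Weather=cloudy)P(Traffic=gridlock) = 0.113 − 0.241×0.274 = 0.04697.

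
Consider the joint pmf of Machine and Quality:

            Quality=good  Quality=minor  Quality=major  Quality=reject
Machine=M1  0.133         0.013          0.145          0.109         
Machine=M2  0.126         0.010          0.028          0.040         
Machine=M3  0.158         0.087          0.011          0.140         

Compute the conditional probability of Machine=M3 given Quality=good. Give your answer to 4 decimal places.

0.3789

P(Quality=good) = 0.133 + 0.126 + 0.158 = 0.417.
P(Machine=M3 | Quality=good) = 0.158/0.417 = 0.3789.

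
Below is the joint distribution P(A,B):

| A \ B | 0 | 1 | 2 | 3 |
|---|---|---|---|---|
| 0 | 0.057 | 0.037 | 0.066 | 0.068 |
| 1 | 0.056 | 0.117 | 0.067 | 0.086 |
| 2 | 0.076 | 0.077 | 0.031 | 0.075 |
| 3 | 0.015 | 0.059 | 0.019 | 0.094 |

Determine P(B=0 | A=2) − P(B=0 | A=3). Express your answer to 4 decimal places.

P(A=2) = 0.076 + 0.077 + 0.031 + 0.075 = 0.259; P(B=0 | A=2) = 0.076/0.259 = 0.29344.
P(A=3) = 0.015 + 0.059 + 0.019 + 0.094 = 0.187; P(B=0 | A=3) = 0.015/0.187 = 0.08021.
Difference = 0.2132.

0.2132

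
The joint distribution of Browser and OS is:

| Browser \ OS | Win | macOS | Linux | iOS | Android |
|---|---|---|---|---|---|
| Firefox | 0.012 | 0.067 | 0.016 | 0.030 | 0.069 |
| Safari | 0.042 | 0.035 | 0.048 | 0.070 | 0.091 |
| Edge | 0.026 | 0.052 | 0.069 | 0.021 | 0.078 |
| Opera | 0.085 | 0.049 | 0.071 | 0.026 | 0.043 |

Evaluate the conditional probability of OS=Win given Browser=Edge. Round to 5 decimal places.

P(Browser=Edge) = 0.026 + 0.052 + 0.069 + 0.021 + 0.078 = 0.246.
P(OS=Win | Browser=Edge) = 0.026/0.246 = 0.10569.

0.10569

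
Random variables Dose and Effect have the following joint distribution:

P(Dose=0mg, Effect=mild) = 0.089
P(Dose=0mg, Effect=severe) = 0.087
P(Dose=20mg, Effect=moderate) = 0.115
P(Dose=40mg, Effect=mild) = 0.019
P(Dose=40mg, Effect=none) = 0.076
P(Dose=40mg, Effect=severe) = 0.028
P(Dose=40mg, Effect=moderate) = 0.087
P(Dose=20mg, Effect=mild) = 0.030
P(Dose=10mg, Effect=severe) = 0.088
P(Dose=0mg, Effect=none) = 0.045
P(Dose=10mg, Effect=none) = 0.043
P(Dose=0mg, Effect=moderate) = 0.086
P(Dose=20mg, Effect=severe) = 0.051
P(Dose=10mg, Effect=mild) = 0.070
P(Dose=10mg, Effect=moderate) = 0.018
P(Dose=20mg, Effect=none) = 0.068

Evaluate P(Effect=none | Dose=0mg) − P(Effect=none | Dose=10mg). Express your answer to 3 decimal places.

P(Dose=0mg) = 0.045 + 0.089 + 0.086 + 0.087 = 0.307; P(Effect=none | Dose=0mg) = 0.045/0.307 = 0.1466.
P(Dose=10mg) = 0.043 + 0.070 + 0.018 + 0.088 = 0.219; P(Effect=none | Dose=10mg) = 0.043/0.219 = 0.1963.
Difference = -0.050.

-0.050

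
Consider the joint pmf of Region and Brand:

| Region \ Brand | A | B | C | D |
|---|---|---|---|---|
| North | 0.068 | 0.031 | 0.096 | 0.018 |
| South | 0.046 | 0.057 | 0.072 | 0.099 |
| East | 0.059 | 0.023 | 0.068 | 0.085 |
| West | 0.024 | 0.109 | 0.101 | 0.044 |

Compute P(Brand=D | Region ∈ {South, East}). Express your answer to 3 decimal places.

0.361

P(Region=South) = 0.046 + 0.057 + 0.072 + 0.099 = 0.274.
P(Region=East) = 0.059 + 0.023 + 0.068 + 0.085 = 0.235.
P(Region ∈ {South, East}) = 0.274 + 0.235 = 0.509; P(Brand=D, Region ∈ {South, East}) = 0.099 + 0.085 = 0.184.
P(Brand=D | Region ∈ {South, East}) = 0.184/0.509 = 0.361.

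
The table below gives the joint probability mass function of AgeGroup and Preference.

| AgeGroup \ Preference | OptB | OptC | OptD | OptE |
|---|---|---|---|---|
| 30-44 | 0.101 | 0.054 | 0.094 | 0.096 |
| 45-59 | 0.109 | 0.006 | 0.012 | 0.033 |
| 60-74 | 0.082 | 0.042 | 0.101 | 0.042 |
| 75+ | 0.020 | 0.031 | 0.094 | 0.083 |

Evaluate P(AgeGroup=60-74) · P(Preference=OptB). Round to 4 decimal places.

P(AgeGroup=60-74) = 0.082 + 0.042 + 0.101 + 0.042 = 0.267.
P(Preference=OptB) = 0.101 + 0.109 + 0.082 + 0.020 = 0.312.
Product: 0.267 × 0.312 = 0.0833.

0.0833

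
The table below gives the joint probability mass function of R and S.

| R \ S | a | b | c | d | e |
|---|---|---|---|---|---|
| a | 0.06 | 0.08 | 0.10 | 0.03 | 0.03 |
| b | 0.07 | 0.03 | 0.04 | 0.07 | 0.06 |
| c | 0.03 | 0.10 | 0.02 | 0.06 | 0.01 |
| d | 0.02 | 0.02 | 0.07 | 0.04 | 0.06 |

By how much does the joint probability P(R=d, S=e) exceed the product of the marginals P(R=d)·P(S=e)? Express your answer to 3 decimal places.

P(R=d) = 0.02 + 0.02 + 0.07 + 0.04 + 0.06 = 0.21.
P(S=e) = 0.03 + 0.06 + 0.01 + 0.06 = 0.16.
P(R=d, S=e) − P(R=d)P(S=e) = 0.06 − 0.21×0.16 = 0.026.

0.026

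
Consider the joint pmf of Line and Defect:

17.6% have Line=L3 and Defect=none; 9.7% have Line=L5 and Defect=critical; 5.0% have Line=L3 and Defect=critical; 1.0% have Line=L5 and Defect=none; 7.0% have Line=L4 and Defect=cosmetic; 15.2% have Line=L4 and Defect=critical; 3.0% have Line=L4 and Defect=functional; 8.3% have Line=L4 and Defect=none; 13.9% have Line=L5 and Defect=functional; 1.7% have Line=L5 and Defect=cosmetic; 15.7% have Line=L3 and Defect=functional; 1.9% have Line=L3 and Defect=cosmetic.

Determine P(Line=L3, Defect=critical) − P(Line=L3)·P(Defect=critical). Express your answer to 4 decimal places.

-0.0702

P(Line=L3) = 0.176 + 0.019 + 0.157 + 0.050 = 0.402.
P(Defect=critical) = 0.050 + 0.152 + 0.097 = 0.299.
P(Line=L3, Defect=critical) − P(Line=L3)P(Defect=critical) = 0.050 − 0.402×0.299 = -0.0702.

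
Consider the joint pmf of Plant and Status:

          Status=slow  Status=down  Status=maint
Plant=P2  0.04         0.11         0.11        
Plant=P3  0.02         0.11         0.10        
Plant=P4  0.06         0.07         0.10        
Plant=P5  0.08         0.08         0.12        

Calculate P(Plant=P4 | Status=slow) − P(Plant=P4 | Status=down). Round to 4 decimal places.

0.1108

P(Status=slow) = 0.04 + 0.02 + 0.06 + 0.08 = 0.20; P(Plant=P4 | Status=slow) = 0.06/0.20 = 0.30000.
P(Status=down) = 0.11 + 0.11 + 0.07 + 0.08 = 0.37; P(Plant=P4 | Status=down) = 0.07/0.37 = 0.18919.
Difference = 0.1108.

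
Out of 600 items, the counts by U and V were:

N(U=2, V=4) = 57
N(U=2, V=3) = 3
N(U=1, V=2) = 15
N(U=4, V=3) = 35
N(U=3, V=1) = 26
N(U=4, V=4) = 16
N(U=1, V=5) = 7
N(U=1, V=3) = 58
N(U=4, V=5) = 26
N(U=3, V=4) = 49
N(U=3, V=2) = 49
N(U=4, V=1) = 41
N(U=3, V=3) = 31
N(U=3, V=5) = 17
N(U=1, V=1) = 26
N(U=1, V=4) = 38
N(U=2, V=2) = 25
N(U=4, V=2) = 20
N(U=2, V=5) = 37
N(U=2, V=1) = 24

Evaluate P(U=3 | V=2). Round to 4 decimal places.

Total with V=2: 15 + 25 + 49 + 20 = 109.
P(U=3 | V=2) = 49/109 = 0.4495.

0.4495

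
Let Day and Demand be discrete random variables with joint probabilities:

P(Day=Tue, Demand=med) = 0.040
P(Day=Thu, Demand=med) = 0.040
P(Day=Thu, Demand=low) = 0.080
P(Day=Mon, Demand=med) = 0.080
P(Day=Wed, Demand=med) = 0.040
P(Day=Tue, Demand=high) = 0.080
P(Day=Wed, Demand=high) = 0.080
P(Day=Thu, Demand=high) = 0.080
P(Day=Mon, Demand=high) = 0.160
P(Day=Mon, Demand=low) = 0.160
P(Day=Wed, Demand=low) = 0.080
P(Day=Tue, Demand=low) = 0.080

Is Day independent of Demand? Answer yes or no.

Every cell satisfies P(Day,Demand) = P(Day)·P(Demand). For instance P(Day=Tue) = 0.200, P(Demand=low) = 0.400, and 0.200×0.400 = 0.080 matches the joint entry. So Day and Demand are independent.

yes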